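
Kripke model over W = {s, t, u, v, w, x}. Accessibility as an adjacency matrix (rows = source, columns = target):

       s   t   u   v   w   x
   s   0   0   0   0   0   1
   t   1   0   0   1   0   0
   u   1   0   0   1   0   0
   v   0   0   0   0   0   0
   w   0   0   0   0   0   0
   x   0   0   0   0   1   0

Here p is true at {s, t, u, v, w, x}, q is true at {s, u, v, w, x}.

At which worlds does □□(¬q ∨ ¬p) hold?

s: successors {x}; □(¬q ∨ ¬p) there: x:F. ✗
t: successors {s, v}; □(¬q ∨ ¬p) there: s:F, v:T. ✗
u: successors {s, v}; □(¬q ∨ ¬p) there: s:F, v:T. ✗
v: no successors, so □□(¬q ∨ ¬p) holds vacuously. ✓
w: no successors, so □□(¬q ∨ ¬p) holds vacuously. ✓
x: successors {w}; □(¬q ∨ ¬p) there: w:T. ✓

{v, w, x}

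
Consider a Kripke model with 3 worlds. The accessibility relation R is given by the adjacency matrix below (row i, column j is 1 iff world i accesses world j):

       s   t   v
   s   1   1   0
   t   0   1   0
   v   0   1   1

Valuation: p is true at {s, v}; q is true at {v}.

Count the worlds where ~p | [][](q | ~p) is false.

1

s: ~p is F, [][](q | ~p) is F. ✗
t: ~p is T, [][](q | ~p) is T. ✓
v: ~p is F, [][](q | ~p) is T. ✓
Satisfying worlds: {t, v}.
So ~p | [][](q | ~p) fails at the other 1 world.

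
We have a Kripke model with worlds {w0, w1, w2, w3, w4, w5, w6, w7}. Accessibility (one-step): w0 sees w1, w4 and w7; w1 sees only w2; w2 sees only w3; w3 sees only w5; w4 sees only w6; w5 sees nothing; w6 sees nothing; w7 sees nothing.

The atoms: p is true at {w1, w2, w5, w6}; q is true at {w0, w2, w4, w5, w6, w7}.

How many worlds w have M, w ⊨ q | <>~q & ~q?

w0: q is T, <>~q & ~q is F. ✓
w1: q is F, <>~q & ~q is F. ✗
w2: q is T, <>~q & ~q is F. ✓
w3: q is F, <>~q & ~q is F. ✗
w4: q is T, <>~q & ~q is F. ✓
w5: q is T, <>~q & ~q is F. ✓
w6: q is T, <>~q & ~q is F. ✓
w7: q is T, <>~q & ~q is F. ✓
Satisfying worlds: {w0, w2, w4, w5, w6, w7}.

6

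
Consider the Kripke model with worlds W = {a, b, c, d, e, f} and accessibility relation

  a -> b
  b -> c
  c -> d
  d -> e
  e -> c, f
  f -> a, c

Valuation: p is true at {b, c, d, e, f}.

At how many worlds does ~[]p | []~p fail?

5

a: ~[]p is F, []~p is F. ✗
b: ~[]p is F, []~p is F. ✗
c: ~[]p is F, []~p is F. ✗
d: ~[]p is F, []~p is F. ✗
e: ~[]p is F, []~p is F. ✗
f: ~[]p is T, []~p is F. ✓
Satisfying worlds: {f}.
So ~[]p | []~p fails at the other 5 worlds.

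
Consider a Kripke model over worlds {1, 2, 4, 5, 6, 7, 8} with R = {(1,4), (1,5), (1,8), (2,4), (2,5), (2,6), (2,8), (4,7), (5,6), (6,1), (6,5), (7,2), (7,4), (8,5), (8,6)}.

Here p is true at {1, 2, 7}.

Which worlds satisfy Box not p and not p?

{5, 8}

1: Box not p is T, not p is F. ✗
2: Box not p is T, not p is F. ✗
4: Box not p is F, not p is T. ✗
5: Box not p is T, not p is T. ✓
6: Box not p is F, not p is T. ✗
7: Box not p is F, not p is F. ✗
8: Box not p is T, not p is T. ✓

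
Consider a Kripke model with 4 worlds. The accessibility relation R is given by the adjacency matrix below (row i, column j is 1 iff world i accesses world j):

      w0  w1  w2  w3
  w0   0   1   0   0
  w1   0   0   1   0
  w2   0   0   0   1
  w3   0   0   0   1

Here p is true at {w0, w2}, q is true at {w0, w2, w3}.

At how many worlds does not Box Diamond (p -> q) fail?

4

w0: Box Diamond (p -> q) is T. ✗
w1: Box Diamond (p -> q) is T. ✗
w2: Box Diamond (p -> q) is T. ✗
w3: Box Diamond (p -> q) is T. ✗
Satisfying worlds: ∅.
So not Box Diamond (p -> q) fails at the other 4 worlds.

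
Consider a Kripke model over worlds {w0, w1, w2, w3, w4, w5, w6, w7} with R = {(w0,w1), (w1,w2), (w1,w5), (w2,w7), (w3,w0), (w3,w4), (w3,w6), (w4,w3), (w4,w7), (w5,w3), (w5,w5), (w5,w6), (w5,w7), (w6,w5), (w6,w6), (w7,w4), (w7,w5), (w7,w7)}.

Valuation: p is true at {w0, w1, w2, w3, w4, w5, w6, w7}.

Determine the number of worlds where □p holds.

w0: successors {w1}; p there: w1:T. ✓
w1: successors {w2, w5}; p there: w2:T, w5:T. ✓
w2: successors {w7}; p there: w7:T. ✓
w3: successors {w0, w4, w6}; p there: w0:T, w4:T, w6:T. ✓
w4: successors {w3, w7}; p there: w3:T, w7:T. ✓
w5: successors {w3, w5, w6, w7}; p there: w3:T, w5:T, w6:T, w7:T. ✓
w6: successors {w5, w6}; p there: w5:T, w6:T. ✓
w7: successors {w4, w5, w7}; p there: w4:T, w5:T, w7:T. ✓
Satisfying worlds: {w0, w1, w2, w3, w4, w5, w6, w7}.

8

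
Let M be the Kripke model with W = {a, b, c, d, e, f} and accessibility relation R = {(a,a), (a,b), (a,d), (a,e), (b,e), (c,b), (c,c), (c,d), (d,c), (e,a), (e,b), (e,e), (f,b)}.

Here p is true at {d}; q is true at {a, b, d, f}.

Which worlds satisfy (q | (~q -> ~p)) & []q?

{f}

a: q | (~q -> ~p) is T, []q is F. ✗
b: q | (~q -> ~p) is T, []q is F. ✗
c: q | (~q -> ~p) is T, []q is F. ✗
d: q | (~q -> ~p) is T, []q is F. ✗
e: q | (~q -> ~p) is T, []q is F. ✗
f: q | (~q -> ~p) is T, []q is T. ✓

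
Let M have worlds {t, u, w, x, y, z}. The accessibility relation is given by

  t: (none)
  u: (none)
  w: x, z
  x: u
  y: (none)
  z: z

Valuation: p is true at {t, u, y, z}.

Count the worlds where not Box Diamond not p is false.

t: Box Diamond not p is T. ✗
u: Box Diamond not p is T. ✗
w: Box Diamond not p is F. ✓
x: Box Diamond not p is F. ✓
y: Box Diamond not p is T. ✗
z: Box Diamond not p is F. ✓
Satisfying worlds: {w, x, z}.
So not Box Diamond not p fails at the other 3 worlds.

3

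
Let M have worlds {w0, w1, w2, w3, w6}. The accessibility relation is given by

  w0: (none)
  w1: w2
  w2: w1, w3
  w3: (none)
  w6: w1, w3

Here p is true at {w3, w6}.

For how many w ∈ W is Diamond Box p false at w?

w0: no successors, so Diamond Box p fails. ✗
w1: successors {w2}; Box p there: w2:F. ✗
w2: successors {w1, w3}; Box p there: w1:F, w3:T. ✓
w3: no successors, so Diamond Box p fails. ✗
w6: successors {w1, w3}; Box p there: w1:F, w3:T. ✓
Satisfying worlds: {w2, w6}.
So Diamond Box p fails at the other 3 worlds.

3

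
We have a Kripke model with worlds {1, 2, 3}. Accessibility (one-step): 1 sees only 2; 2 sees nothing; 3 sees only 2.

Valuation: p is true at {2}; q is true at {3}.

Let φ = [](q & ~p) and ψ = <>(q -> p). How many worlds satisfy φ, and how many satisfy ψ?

1 and 2

For [](q & ~p):
1: successors {2}; q & ~p there: 2:F. ✗
2: no successors, so [](q & ~p) holds vacuously. ✓
3: successors {2}; q & ~p there: 2:F. ✗
— 1 world.
For <>(q -> p):
1: successors {2}; q -> p there: 2:T. ✓
2: no successors, so <>(q -> p) fails. ✗
3: successors {2}; q -> p there: 2:T. ✓
— 2 worlds.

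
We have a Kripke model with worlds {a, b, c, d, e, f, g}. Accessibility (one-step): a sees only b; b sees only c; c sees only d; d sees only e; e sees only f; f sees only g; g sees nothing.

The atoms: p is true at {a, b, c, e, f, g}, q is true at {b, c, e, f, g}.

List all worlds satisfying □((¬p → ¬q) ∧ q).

{a, b, d, e, f, g}

a: successors {b}; (¬p → ¬q) ∧ q there: b:T. ✓
b: successors {c}; (¬p → ¬q) ∧ q there: c:T. ✓
c: successors {d}; (¬p → ¬q) ∧ q there: d:F. ✗
d: successors {e}; (¬p → ¬q) ∧ q there: e:T. ✓
e: successors {f}; (¬p → ¬q) ∧ q there: f:T. ✓
f: successors {g}; (¬p → ¬q) ∧ q there: g:T. ✓
g: no successors, so □((¬p → ¬q) ∧ q) holds vacuously. ✓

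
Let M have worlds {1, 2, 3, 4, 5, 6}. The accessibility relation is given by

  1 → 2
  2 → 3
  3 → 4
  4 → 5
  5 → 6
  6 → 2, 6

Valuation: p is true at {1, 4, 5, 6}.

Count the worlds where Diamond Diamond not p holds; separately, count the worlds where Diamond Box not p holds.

3 and 2

For Diamond Diamond not p:
1: successors {2}; Diamond not p there: 2:T. ✓
2: successors {3}; Diamond not p there: 3:F. ✗
3: successors {4}; Diamond not p there: 4:F. ✗
4: successors {5}; Diamond not p there: 5:F. ✗
5: successors {6}; Diamond not p there: 6:T. ✓
6: successors {2, 6}; Diamond not p there: 2:T, 6:T. ✓
— 3 worlds.
For Diamond Box not p:
1: successors {2}; Box not p there: 2:T. ✓
2: successors {3}; Box not p there: 3:F. ✗
3: successors {4}; Box not p there: 4:F. ✗
4: successors {5}; Box not p there: 5:F. ✗
5: successors {6}; Box not p there: 6:F. ✗
6: successors {2, 6}; Box not p there: 2:T, 6:F. ✓
— 2 worlds.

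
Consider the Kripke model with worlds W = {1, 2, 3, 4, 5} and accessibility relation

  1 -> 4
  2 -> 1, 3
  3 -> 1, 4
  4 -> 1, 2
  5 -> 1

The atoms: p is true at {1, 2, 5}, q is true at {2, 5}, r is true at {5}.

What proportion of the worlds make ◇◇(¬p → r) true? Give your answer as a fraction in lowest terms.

1: successors {4}; ◇(¬p → r) there: 4:T. ✓
2: successors {1, 3}; ◇(¬p → r) there: 1:F, 3:T. ✓
3: successors {1, 4}; ◇(¬p → r) there: 1:F, 4:T. ✓
4: successors {1, 2}; ◇(¬p → r) there: 1:F, 2:T. ✓
5: successors {1}; ◇(¬p → r) there: 1:F. ✗
That's 4 of 5 worlds, so 4/5.

4/5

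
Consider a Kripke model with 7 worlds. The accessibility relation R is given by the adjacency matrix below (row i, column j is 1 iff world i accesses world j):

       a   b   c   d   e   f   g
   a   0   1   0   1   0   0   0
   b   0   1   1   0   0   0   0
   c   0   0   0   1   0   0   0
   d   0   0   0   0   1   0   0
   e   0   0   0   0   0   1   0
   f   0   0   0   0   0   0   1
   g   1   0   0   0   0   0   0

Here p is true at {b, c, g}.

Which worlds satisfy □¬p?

a: successors {b, d}; ¬p there: b:F, d:T. ✗
b: successors {b, c}; ¬p there: b:F, c:F. ✗
c: successors {d}; ¬p there: d:T. ✓
d: successors {e}; ¬p there: e:T. ✓
e: successors {f}; ¬p there: f:T. ✓
f: successors {g}; ¬p there: g:F. ✗
g: successors {a}; ¬p there: a:T. ✓

{c, d, e, g}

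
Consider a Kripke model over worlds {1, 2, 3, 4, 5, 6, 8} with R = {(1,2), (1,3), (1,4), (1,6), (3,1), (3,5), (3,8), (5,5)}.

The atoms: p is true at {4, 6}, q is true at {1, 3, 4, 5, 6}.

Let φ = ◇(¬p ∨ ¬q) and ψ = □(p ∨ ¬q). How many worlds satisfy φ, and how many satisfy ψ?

For ◇(¬p ∨ ¬q):
1: successors {2, 3, 4, 6}; ¬p ∨ ¬q there: 2:T, 3:T, 4:F, 6:F. ✓
2: no successors, so ◇(¬p ∨ ¬q) fails. ✗
3: successors {1, 5, 8}; ¬p ∨ ¬q there: 1:T, 5:T, 8:T. ✓
4: no successors, so ◇(¬p ∨ ¬q) fails. ✗
5: successors {5}; ¬p ∨ ¬q there: 5:T. ✓
6: no successors, so ◇(¬p ∨ ¬q) fails. ✗
8: no successors, so ◇(¬p ∨ ¬q) fails. ✗
— 3 worlds.
For □(p ∨ ¬q):
1: successors {2, 3, 4, 6}; p ∨ ¬q there: 2:T, 3:F, 4:T, 6:T. ✗
2: no successors, so □(p ∨ ¬q) holds vacuously. ✓
3: successors {1, 5, 8}; p ∨ ¬q there: 1:F, 5:F, 8:T. ✗
4: no successors, so □(p ∨ ¬q) holds vacuously. ✓
5: successors {5}; p ∨ ¬q there: 5:F. ✗
6: no successors, so □(p ∨ ¬q) holds vacuously. ✓
8: no successors, so □(p ∨ ¬q) holds vacuously. ✓
— 4 worlds.

3 and 4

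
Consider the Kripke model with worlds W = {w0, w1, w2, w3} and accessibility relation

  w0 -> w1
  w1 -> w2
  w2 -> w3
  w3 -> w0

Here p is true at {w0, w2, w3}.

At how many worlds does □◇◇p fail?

1

w0: successors {w1}; ◇◇p there: w1:T. ✓
w1: successors {w2}; ◇◇p there: w2:T. ✓
w2: successors {w3}; ◇◇p there: w3:F. ✗
w3: successors {w0}; ◇◇p there: w0:T. ✓
Satisfying worlds: {w0, w1, w3}.
So □◇◇p fails at the other 1 world.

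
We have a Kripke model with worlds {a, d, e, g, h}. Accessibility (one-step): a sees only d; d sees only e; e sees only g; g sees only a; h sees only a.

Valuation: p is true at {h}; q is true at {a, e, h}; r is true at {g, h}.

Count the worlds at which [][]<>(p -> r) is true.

a: successors {d}; []<>(p -> r) there: d:T. ✓
d: successors {e}; []<>(p -> r) there: e:T. ✓
e: successors {g}; []<>(p -> r) there: g:T. ✓
g: successors {a}; []<>(p -> r) there: a:T. ✓
h: successors {a}; []<>(p -> r) there: a:T. ✓
Satisfying worlds: {a, d, e, g, h}.

5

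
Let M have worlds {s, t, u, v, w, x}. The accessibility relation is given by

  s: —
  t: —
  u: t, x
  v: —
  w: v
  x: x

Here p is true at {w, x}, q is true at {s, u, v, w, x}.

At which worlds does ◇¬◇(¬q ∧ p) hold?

s: no successors, so ◇¬◇(¬q ∧ p) fails. ✗
t: no successors, so ◇¬◇(¬q ∧ p) fails. ✗
u: successors {t, x}; ¬◇(¬q ∧ p) there: t:T, x:T. ✓
v: no successors, so ◇¬◇(¬q ∧ p) fails. ✗
w: successors {v}; ¬◇(¬q ∧ p) there: v:T. ✓
x: successors {x}; ¬◇(¬q ∧ p) there: x:T. ✓

{u, w, x}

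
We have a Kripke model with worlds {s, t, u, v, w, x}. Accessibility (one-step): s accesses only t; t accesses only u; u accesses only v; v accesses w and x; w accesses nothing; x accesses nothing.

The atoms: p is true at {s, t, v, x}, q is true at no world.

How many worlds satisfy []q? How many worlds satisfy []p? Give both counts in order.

For []q:
s: successors {t}; q there: t:F. ✗
t: successors {u}; q there: u:F. ✗
u: successors {v}; q there: v:F. ✗
v: successors {w, x}; q there: w:F, x:F. ✗
w: no successors, so []q holds vacuously. ✓
x: no successors, so []q holds vacuously. ✓
— 2 worlds.
For []p:
s: successors {t}; p there: t:T. ✓
t: successors {u}; p there: u:F. ✗
u: successors {v}; p there: v:T. ✓
v: successors {w, x}; p there: w:F, x:T. ✗
w: no successors, so []p holds vacuously. ✓
x: no successors, so []p holds vacuously. ✓
— 4 worlds.

2 and 4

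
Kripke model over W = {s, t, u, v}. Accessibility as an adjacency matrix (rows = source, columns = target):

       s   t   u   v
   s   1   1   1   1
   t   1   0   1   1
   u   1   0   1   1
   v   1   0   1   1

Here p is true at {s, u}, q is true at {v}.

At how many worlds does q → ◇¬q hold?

s: q is F, ◇¬q is T. ✓
t: q is F, ◇¬q is T. ✓
u: q is F, ◇¬q is T. ✓
v: q is T, ◇¬q is T. ✓
Satisfying worlds: {s, t, u, v}.

4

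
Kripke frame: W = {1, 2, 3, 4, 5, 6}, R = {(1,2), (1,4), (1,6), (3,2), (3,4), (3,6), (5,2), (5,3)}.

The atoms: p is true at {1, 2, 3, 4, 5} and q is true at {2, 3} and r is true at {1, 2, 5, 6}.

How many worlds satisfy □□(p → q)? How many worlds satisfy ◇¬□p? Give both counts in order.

For □□(p → q):
1: successors {2, 4, 6}; □(p → q) there: 2:T, 4:T, 6:T. ✓
2: no successors, so □□(p → q) holds vacuously. ✓
3: successors {2, 4, 6}; □(p → q) there: 2:T, 4:T, 6:T. ✓
4: no successors, so □□(p → q) holds vacuously. ✓
5: successors {2, 3}; □(p → q) there: 2:T, 3:F. ✗
6: no successors, so □□(p → q) holds vacuously. ✓
— 5 worlds.
For ◇¬□p:
1: successors {2, 4, 6}; ¬□p there: 2:F, 4:F, 6:F. ✗
2: no successors, so ◇¬□p fails. ✗
3: successors {2, 4, 6}; ¬□p there: 2:F, 4:F, 6:F. ✗
4: no successors, so ◇¬□p fails. ✗
5: successors {2, 3}; ¬□p there: 2:F, 3:T. ✓
6: no successors, so ◇¬□p fails. ✗
— 1 world.

5 and 1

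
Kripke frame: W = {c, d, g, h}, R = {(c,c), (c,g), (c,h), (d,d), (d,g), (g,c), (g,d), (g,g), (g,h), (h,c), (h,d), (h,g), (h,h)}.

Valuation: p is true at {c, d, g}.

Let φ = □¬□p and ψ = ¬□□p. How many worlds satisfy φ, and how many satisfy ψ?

1 and 4

For □¬□p:
c: successors {c, g, h}; ¬□p there: c:T, g:T, h:T. ✓
d: successors {d, g}; ¬□p there: d:F, g:T. ✗
g: successors {c, d, g, h}; ¬□p there: c:T, d:F, g:T, h:T. ✗
h: successors {c, d, g, h}; ¬□p there: c:T, d:F, g:T, h:T. ✗
— 1 world.
For ¬□□p:
c: □□p is F. ✓
d: □□p is F. ✓
g: □□p is F. ✓
h: □□p is F. ✓
— 4 worlds.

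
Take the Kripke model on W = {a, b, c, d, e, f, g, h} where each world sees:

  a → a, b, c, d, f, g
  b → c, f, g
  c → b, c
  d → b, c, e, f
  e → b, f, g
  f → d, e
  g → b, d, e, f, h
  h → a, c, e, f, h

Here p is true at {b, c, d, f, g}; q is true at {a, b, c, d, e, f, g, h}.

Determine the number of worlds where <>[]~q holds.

0

a: successors {a, b, c, d, f, g}; []~q there: a:F, b:F, c:F, d:F, f:F, g:F. ✗
b: successors {c, f, g}; []~q there: c:F, f:F, g:F. ✗
c: successors {b, c}; []~q there: b:F, c:F. ✗
d: successors {b, c, e, f}; []~q there: b:F, c:F, e:F, f:F. ✗
e: successors {b, f, g}; []~q there: b:F, f:F, g:F. ✗
f: successors {d, e}; []~q there: d:F, e:F. ✗
g: successors {b, d, e, f, h}; []~q there: b:F, d:F, e:F, f:F, h:F. ✗
h: successors {a, c, e, f, h}; []~q there: a:F, c:F, e:F, f:F, h:F. ✗
Satisfying worlds: ∅.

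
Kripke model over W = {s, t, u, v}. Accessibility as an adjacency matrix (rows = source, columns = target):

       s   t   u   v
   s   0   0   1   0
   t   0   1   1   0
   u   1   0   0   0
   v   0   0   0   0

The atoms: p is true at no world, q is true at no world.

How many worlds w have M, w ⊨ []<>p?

1

s: successors {u}; <>p there: u:F. ✗
t: successors {t, u}; <>p there: t:F, u:F. ✗
u: successors {s}; <>p there: s:F. ✗
v: no successors, so []<>p holds vacuously. ✓
Satisfying worlds: {v}.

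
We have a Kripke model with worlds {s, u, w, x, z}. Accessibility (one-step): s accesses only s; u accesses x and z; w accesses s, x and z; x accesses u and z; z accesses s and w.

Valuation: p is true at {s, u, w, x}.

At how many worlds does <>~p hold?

3

s: successors {s}; ~p there: s:F. ✗
u: successors {x, z}; ~p there: x:F, z:T. ✓
w: successors {s, x, z}; ~p there: s:F, x:F, z:T. ✓
x: successors {u, z}; ~p there: u:F, z:T. ✓
z: successors {s, w}; ~p there: s:F, w:F. ✗
Satisfying worlds: {u, w, x}.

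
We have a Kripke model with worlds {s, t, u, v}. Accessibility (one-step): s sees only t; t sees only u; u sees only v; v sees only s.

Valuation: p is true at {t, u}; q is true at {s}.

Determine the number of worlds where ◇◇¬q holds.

s: successors {t}; ◇¬q there: t:T. ✓
t: successors {u}; ◇¬q there: u:T. ✓
u: successors {v}; ◇¬q there: v:F. ✗
v: successors {s}; ◇¬q there: s:T. ✓
Satisfying worlds: {s, t, v}.

3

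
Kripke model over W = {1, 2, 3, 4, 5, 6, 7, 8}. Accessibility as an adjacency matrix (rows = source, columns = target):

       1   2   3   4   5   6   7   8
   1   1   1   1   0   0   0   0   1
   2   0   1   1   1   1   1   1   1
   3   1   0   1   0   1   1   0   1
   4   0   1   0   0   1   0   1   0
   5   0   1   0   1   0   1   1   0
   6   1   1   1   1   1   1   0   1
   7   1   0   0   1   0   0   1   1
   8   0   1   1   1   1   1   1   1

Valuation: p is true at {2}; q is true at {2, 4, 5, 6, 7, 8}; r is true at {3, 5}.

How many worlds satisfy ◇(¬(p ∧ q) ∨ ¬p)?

8

1: successors {1, 2, 3, 8}; ¬(p ∧ q) ∨ ¬p there: 1:T, 2:F, 3:T, 8:T. ✓
2: successors {2, 3, 4, 5, 6, 7, 8}; ¬(p ∧ q) ∨ ¬p there: 2:F, 3:T, 4:T, 5:T, 6:T, 7:T, 8:T. ✓
3: successors {1, 3, 5, 6, 8}; ¬(p ∧ q) ∨ ¬p there: 1:T, 3:T, 5:T, 6:T, 8:T. ✓
4: successors {2, 5, 7}; ¬(p ∧ q) ∨ ¬p there: 2:F, 5:T, 7:T. ✓
5: successors {2, 4, 6, 7}; ¬(p ∧ q) ∨ ¬p there: 2:F, 4:T, 6:T, 7:T. ✓
6: successors {1, 2, 3, 4, 5, 6, 8}; ¬(p ∧ q) ∨ ¬p there: 1:T, 2:F, 3:T, 4:T, 5:T, 6:T, 8:T. ✓
7: successors {1, 4, 7, 8}; ¬(p ∧ q) ∨ ¬p there: 1:T, 4:T, 7:T, 8:T. ✓
8: successors {2, 3, 4, 5, 6, 7, 8}; ¬(p ∧ q) ∨ ¬p there: 2:F, 3:T, 4:T, 5:T, 6:T, 7:T, 8:T. ✓
Satisfying worlds: {1, 2, 3, 4, 5, 6, 7, 8}.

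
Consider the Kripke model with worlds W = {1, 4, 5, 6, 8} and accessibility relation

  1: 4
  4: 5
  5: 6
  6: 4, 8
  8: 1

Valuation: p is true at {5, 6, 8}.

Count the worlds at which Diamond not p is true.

1: successors {4}; not p there: 4:T. ✓
4: successors {5}; not p there: 5:F. ✗
5: successors {6}; not p there: 6:F. ✗
6: successors {4, 8}; not p there: 4:T, 8:F. ✓
8: successors {1}; not p there: 1:T. ✓
Satisfying worlds: {1, 6, 8}.

3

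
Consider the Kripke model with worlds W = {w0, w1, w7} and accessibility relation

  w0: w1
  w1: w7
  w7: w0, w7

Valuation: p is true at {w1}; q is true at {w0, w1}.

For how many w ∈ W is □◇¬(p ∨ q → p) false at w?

w0: successors {w1}; ◇¬(p ∨ q → p) there: w1:F. ✗
w1: successors {w7}; ◇¬(p ∨ q → p) there: w7:T. ✓
w7: successors {w0, w7}; ◇¬(p ∨ q → p) there: w0:F, w7:T. ✗
Satisfying worlds: {w1}.
So □◇¬(p ∨ q → p) fails at the other 2 worlds.

2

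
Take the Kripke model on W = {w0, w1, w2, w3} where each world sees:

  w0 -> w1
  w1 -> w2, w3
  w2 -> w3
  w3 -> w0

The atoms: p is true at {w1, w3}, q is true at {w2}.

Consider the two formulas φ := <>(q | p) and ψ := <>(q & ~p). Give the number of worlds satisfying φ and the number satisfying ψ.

For <>(q | p):
w0: successors {w1}; q | p there: w1:T. ✓
w1: successors {w2, w3}; q | p there: w2:T, w3:T. ✓
w2: successors {w3}; q | p there: w3:T. ✓
w3: successors {w0}; q | p there: w0:F. ✗
— 3 worlds.
For <>(q & ~p):
w0: successors {w1}; q & ~p there: w1:F. ✗
w1: successors {w2, w3}; q & ~p there: w2:T, w3:F. ✓
w2: successors {w3}; q & ~p there: w3:F. ✗
w3: successors {w0}; q & ~p there: w0:F. ✗
— 1 world.

3 and 1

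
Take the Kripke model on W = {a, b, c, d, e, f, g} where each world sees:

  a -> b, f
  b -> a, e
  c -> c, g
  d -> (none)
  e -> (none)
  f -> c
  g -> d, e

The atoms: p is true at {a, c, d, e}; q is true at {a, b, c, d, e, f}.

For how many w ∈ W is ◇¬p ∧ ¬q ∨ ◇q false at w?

a: ◇¬p ∧ ¬q is F, ◇q is T. ✓
b: ◇¬p ∧ ¬q is F, ◇q is T. ✓
c: ◇¬p ∧ ¬q is F, ◇q is T. ✓
d: ◇¬p ∧ ¬q is F, ◇q is F. ✗
e: ◇¬p ∧ ¬q is F, ◇q is F. ✗
f: ◇¬p ∧ ¬q is F, ◇q is T. ✓
g: ◇¬p ∧ ¬q is F, ◇q is T. ✓
Satisfying worlds: {a, b, c, f, g}.
So ◇¬p ∧ ¬q ∨ ◇q fails at the other 2 worlds.

2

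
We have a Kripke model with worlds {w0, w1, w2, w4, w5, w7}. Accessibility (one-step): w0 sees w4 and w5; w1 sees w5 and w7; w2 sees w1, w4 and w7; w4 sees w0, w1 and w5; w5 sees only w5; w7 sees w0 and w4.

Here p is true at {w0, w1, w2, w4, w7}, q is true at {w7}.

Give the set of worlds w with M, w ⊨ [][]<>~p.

{w0, w1, w5, w7}

w0: successors {w4, w5}; []<>~p there: w4:T, w5:T. ✓
w1: successors {w5, w7}; []<>~p there: w5:T, w7:T. ✓
w2: successors {w1, w4, w7}; []<>~p there: w1:F, w4:T, w7:T. ✗
w4: successors {w0, w1, w5}; []<>~p there: w0:T, w1:F, w5:T. ✗
w5: successors {w5}; []<>~p there: w5:T. ✓
w7: successors {w0, w4}; []<>~p there: w0:T, w4:T. ✓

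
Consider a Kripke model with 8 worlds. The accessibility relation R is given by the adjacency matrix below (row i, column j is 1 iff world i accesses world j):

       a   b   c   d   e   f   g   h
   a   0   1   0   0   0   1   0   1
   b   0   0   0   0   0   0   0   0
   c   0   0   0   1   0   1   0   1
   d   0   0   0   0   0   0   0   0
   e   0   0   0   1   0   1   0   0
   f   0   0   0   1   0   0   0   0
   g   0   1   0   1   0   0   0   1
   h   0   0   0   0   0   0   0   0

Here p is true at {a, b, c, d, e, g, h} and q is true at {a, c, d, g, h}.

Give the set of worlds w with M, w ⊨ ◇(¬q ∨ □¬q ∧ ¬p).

a: successors {b, f, h}; ¬q ∨ □¬q ∧ ¬p there: b:T, f:T, h:F. ✓
b: no successors, so ◇(¬q ∨ □¬q ∧ ¬p) fails. ✗
c: successors {d, f, h}; ¬q ∨ □¬q ∧ ¬p there: d:F, f:T, h:F. ✓
d: no successors, so ◇(¬q ∨ □¬q ∧ ¬p) fails. ✗
e: successors {d, f}; ¬q ∨ □¬q ∧ ¬p there: d:F, f:T. ✓
f: successors {d}; ¬q ∨ □¬q ∧ ¬p there: d:F. ✗
g: successors {b, d, h}; ¬q ∨ □¬q ∧ ¬p there: b:T, d:F, h:F. ✓
h: no successors, so ◇(¬q ∨ □¬q ∧ ¬p) fails. ✗

{a, c, e, g}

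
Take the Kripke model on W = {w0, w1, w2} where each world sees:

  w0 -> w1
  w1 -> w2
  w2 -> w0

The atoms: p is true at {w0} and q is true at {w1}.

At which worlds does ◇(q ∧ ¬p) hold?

{w0}

w0: successors {w1}; q ∧ ¬p there: w1:T. ✓
w1: successors {w2}; q ∧ ¬p there: w2:F. ✗
w2: successors {w0}; q ∧ ¬p there: w0:F. ✗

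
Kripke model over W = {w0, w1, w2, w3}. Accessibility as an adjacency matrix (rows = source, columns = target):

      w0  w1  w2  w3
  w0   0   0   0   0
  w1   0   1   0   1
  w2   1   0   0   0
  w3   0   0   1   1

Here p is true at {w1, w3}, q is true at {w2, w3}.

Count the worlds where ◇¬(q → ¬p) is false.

2

w0: no successors, so ◇¬(q → ¬p) fails. ✗
w1: successors {w1, w3}; ¬(q → ¬p) there: w1:F, w3:T. ✓
w2: successors {w0}; ¬(q → ¬p) there: w0:F. ✗
w3: successors {w2, w3}; ¬(q → ¬p) there: w2:F, w3:T. ✓
Satisfying worlds: {w1, w3}.
So ◇¬(q → ¬p) fails at the other 2 worlds.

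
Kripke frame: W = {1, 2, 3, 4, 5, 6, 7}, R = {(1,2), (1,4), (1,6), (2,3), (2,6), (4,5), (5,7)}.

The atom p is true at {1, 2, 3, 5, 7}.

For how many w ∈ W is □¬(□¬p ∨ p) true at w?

1: successors {2, 4, 6}; ¬(□¬p ∨ p) there: 2:F, 4:T, 6:F. ✗
2: successors {3, 6}; ¬(□¬p ∨ p) there: 3:F, 6:F. ✗
3: no successors, so □¬(□¬p ∨ p) holds vacuously. ✓
4: successors {5}; ¬(□¬p ∨ p) there: 5:F. ✗
5: successors {7}; ¬(□¬p ∨ p) there: 7:F. ✗
6: no successors, so □¬(□¬p ∨ p) holds vacuously. ✓
7: no successors, so □¬(□¬p ∨ p) holds vacuously. ✓
Satisfying worlds: {3, 6, 7}.

3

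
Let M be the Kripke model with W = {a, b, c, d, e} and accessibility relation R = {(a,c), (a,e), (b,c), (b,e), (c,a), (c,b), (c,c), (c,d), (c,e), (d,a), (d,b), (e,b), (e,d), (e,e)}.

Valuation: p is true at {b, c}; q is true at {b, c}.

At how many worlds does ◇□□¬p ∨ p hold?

a: ◇□□¬p is F, p is F. ✗
b: ◇□□¬p is F, p is T. ✓
c: ◇□□¬p is F, p is T. ✓
d: ◇□□¬p is F, p is F. ✗
e: ◇□□¬p is F, p is F. ✗
Satisfying worlds: {b, c}.

2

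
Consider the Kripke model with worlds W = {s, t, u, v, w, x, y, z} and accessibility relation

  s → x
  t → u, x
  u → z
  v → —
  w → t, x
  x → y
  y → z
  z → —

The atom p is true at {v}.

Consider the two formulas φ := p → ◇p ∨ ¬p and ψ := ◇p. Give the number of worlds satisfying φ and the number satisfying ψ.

For p → ◇p ∨ ¬p:
s: p is F, ◇p ∨ ¬p is T. ✓
t: p is F, ◇p ∨ ¬p is T. ✓
u: p is F, ◇p ∨ ¬p is T. ✓
v: p is T, ◇p ∨ ¬p is F. ✗
w: p is F, ◇p ∨ ¬p is T. ✓
x: p is F, ◇p ∨ ¬p is T. ✓
y: p is F, ◇p ∨ ¬p is T. ✓
z: p is F, ◇p ∨ ¬p is T. ✓
— 7 worlds.
For ◇p:
s: successors {x}; p there: x:F. ✗
t: successors {u, x}; p there: u:F, x:F. ✗
u: successors {z}; p there: z:F. ✗
v: no successors, so ◇p fails. ✗
w: successors {t, x}; p there: t:F, x:F. ✗
x: successors {y}; p there: y:F. ✗
y: successors {z}; p there: z:F. ✗
z: no successors, so ◇p fails. ✗
— 0 worlds.

7 and 0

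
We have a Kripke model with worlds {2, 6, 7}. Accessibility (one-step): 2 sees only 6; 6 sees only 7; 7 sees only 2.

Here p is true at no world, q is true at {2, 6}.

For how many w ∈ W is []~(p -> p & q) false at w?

3

2: successors {6}; ~(p -> p & q) there: 6:F. ✗
6: successors {7}; ~(p -> p & q) there: 7:F. ✗
7: successors {2}; ~(p -> p & q) there: 2:F. ✗
Satisfying worlds: ∅.
So []~(p -> p & q) fails at the other 3 worlds.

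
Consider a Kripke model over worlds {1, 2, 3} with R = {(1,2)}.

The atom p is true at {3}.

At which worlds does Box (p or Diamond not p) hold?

1: successors {2}; p or Diamond not p there: 2:F. ✗
2: no successors, so Box (p or Diamond not p) holds vacuously. ✓
3: no successors, so Box (p or Diamond not p) holds vacuously. ✓

{2, 3}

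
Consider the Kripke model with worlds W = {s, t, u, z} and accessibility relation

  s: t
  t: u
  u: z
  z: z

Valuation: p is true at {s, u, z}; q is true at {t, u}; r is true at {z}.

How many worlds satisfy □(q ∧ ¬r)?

2

s: successors {t}; q ∧ ¬r there: t:T. ✓
t: successors {u}; q ∧ ¬r there: u:T. ✓
u: successors {z}; q ∧ ¬r there: z:F. ✗
z: successors {z}; q ∧ ¬r there: z:F. ✗
Satisfying worlds: {s, t}.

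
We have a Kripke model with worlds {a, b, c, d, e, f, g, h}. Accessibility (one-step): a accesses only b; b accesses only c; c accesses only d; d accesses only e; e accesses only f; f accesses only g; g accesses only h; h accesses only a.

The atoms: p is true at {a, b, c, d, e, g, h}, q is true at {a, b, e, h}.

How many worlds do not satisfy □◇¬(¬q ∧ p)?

3

a: successors {b}; ◇¬(¬q ∧ p) there: b:F. ✗
b: successors {c}; ◇¬(¬q ∧ p) there: c:F. ✗
c: successors {d}; ◇¬(¬q ∧ p) there: d:T. ✓
d: successors {e}; ◇¬(¬q ∧ p) there: e:T. ✓
e: successors {f}; ◇¬(¬q ∧ p) there: f:F. ✗
f: successors {g}; ◇¬(¬q ∧ p) there: g:T. ✓
g: successors {h}; ◇¬(¬q ∧ p) there: h:T. ✓
h: successors {a}; ◇¬(¬q ∧ p) there: a:T. ✓
Satisfying worlds: {c, d, f, g, h}.
So □◇¬(¬q ∧ p) fails at the other 3 worlds.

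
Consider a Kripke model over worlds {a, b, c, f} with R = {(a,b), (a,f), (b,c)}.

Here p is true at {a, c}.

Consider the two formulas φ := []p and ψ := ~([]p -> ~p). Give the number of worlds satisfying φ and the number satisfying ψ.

For []p:
a: successors {b, f}; p there: b:F, f:F. ✗
b: successors {c}; p there: c:T. ✓
c: no successors, so []p holds vacuously. ✓
f: no successors, so []p holds vacuously. ✓
— 3 worlds.
For ~([]p -> ~p):
a: []p -> ~p is T. ✗
b: []p -> ~p is T. ✗
c: []p -> ~p is F. ✓
f: []p -> ~p is T. ✗
— 1 world.

3 and 1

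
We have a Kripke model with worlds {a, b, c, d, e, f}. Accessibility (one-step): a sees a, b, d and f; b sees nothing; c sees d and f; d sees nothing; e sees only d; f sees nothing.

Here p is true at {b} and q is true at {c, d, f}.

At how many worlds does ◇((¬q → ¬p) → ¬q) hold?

1

a: successors {a, b, d, f}; (¬q → ¬p) → ¬q there: a:T, b:T, d:F, f:F. ✓
b: no successors, so ◇((¬q → ¬p) → ¬q) fails. ✗
c: successors {d, f}; (¬q → ¬p) → ¬q there: d:F, f:F. ✗
d: no successors, so ◇((¬q → ¬p) → ¬q) fails. ✗
e: successors {d}; (¬q → ¬p) → ¬q there: d:F. ✗
f: no successors, so ◇((¬q → ¬p) → ¬q) fails. ✗
Satisfying worlds: {a}.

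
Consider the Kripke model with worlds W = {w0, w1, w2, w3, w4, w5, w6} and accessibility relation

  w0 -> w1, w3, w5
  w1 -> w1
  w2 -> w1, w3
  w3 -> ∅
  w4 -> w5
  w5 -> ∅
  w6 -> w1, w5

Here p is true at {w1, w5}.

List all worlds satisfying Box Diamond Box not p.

{w3, w5}

w0: successors {w1, w3, w5}; Diamond Box not p there: w1:F, w3:F, w5:F. ✗
w1: successors {w1}; Diamond Box not p there: w1:F. ✗
w2: successors {w1, w3}; Diamond Box not p there: w1:F, w3:F. ✗
w3: no successors, so Box Diamond Box not p holds vacuously. ✓
w4: successors {w5}; Diamond Box not p there: w5:F. ✗
w5: no successors, so Box Diamond Box not p holds vacuously. ✓
w6: successors {w1, w5}; Diamond Box not p there: w1:F, w5:F. ✗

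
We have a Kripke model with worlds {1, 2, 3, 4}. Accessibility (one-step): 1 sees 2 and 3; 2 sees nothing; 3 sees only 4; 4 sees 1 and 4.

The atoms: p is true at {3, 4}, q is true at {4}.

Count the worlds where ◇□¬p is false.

3

1: successors {2, 3}; □¬p there: 2:T, 3:F. ✓
2: no successors, so ◇□¬p fails. ✗
3: successors {4}; □¬p there: 4:F. ✗
4: successors {1, 4}; □¬p there: 1:F, 4:F. ✗
Satisfying worlds: {1}.
So ◇□¬p fails at the other 3 worlds.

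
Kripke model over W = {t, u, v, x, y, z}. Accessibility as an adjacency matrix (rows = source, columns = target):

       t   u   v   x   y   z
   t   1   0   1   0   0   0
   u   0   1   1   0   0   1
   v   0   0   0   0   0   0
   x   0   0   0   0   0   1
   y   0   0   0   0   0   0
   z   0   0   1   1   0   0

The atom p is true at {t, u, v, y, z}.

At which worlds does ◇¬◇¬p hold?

t: successors {t, v}; ¬◇¬p there: t:T, v:T. ✓
u: successors {u, v, z}; ¬◇¬p there: u:T, v:T, z:F. ✓
v: no successors, so ◇¬◇¬p fails. ✗
x: successors {z}; ¬◇¬p there: z:F. ✗
y: no successors, so ◇¬◇¬p fails. ✗
z: successors {v, x}; ¬◇¬p there: v:T, x:T. ✓

{t, u, z}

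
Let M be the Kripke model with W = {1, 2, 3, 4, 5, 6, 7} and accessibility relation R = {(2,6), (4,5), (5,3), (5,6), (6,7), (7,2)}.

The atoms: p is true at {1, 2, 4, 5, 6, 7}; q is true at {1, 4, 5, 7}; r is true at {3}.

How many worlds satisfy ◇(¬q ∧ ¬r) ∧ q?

1: ◇(¬q ∧ ¬r) is F, q is T. ✗
2: ◇(¬q ∧ ¬r) is T, q is F. ✗
3: ◇(¬q ∧ ¬r) is F, q is F. ✗
4: ◇(¬q ∧ ¬r) is F, q is T. ✗
5: ◇(¬q ∧ ¬r) is T, q is T. ✓
6: ◇(¬q ∧ ¬r) is F, q is F. ✗
7: ◇(¬q ∧ ¬r) is T, q is T. ✓
Satisfying worlds: {5, 7}.

2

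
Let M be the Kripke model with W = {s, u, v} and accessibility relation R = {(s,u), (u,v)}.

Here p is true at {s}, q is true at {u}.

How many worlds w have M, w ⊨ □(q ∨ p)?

s: successors {u}; q ∨ p there: u:T. ✓
u: successors {v}; q ∨ p there: v:F. ✗
v: no successors, so □(q ∨ p) holds vacuously. ✓
Satisfying worlds: {s, v}.

2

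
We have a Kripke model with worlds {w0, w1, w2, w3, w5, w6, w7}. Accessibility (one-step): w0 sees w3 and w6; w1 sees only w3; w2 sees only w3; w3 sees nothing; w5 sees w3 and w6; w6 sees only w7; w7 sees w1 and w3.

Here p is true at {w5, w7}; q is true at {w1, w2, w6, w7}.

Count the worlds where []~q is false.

4

w0: successors {w3, w6}; ~q there: w3:T, w6:F. ✗
w1: successors {w3}; ~q there: w3:T. ✓
w2: successors {w3}; ~q there: w3:T. ✓
w3: no successors, so []~q holds vacuously. ✓
w5: successors {w3, w6}; ~q there: w3:T, w6:F. ✗
w6: successors {w7}; ~q there: w7:F. ✗
w7: successors {w1, w3}; ~q there: w1:F, w3:T. ✗
Satisfying worlds: {w1, w2, w3}.
So []~q fails at the other 4 worlds.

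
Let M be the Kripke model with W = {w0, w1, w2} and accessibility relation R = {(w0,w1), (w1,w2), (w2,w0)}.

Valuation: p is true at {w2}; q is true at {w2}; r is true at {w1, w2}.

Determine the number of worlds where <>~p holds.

w0: successors {w1}; ~p there: w1:T. ✓
w1: successors {w2}; ~p there: w2:F. ✗
w2: successors {w0}; ~p there: w0:T. ✓
Satisfying worlds: {w0, w2}.

2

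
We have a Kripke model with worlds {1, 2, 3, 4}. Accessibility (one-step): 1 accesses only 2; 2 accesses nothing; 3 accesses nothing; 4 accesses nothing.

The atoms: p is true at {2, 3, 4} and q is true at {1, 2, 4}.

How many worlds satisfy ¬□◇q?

1: □◇q is F. ✓
2: □◇q is T. ✗
3: □◇q is T. ✗
4: □◇q is T. ✗
Satisfying worlds: {1}.

1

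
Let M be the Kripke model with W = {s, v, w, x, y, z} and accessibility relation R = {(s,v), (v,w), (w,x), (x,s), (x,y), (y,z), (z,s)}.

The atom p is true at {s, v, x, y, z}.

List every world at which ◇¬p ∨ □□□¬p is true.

s: ◇¬p is F, □□□¬p is F. ✗
v: ◇¬p is T, □□□¬p is F. ✓
w: ◇¬p is F, □□□¬p is F. ✗
x: ◇¬p is F, □□□¬p is F. ✗
y: ◇¬p is F, □□□¬p is F. ✗
z: ◇¬p is F, □□□¬p is T. ✓

{v, z}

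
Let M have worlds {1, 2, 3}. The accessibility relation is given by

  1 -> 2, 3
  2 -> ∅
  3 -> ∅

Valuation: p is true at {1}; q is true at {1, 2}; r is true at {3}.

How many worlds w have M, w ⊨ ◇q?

1: successors {2, 3}; q there: 2:T, 3:F. ✓
2: no successors, so ◇q fails. ✗
3: no successors, so ◇q fails. ✗
Satisfying worlds: {1}.

1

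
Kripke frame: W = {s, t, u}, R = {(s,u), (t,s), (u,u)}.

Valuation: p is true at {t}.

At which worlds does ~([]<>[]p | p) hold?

s: []<>[]p | p is F. ✓
t: []<>[]p | p is T. ✗
u: []<>[]p | p is F. ✓

{s, u}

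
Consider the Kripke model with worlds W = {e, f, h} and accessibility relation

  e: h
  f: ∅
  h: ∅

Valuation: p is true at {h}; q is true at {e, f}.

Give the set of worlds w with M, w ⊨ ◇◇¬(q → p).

e: successors {h}; ◇¬(q → p) there: h:F. ✗
f: no successors, so ◇◇¬(q → p) fails. ✗
h: no successors, so ◇◇¬(q → p) fails. ✗

∅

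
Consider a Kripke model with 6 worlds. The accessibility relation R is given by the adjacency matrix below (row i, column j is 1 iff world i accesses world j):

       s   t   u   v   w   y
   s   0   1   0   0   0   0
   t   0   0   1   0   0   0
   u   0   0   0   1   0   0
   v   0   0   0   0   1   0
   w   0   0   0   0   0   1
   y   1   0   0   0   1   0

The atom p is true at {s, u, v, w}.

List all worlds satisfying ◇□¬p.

s: successors {t}; □¬p there: t:F. ✗
t: successors {u}; □¬p there: u:F. ✗
u: successors {v}; □¬p there: v:F. ✗
v: successors {w}; □¬p there: w:T. ✓
w: successors {y}; □¬p there: y:F. ✗
y: successors {s, w}; □¬p there: s:T, w:T. ✓

{v, y}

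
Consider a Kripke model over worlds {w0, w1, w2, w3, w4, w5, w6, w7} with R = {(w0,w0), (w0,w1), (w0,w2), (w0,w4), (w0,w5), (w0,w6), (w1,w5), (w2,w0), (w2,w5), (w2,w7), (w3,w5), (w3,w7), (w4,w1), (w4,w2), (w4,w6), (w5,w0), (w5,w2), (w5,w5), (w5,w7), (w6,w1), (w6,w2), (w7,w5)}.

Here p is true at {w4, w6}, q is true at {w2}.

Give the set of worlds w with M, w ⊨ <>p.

{w0, w4}

w0: successors {w0, w1, w2, w4, w5, w6}; p there: w0:F, w1:F, w2:F, w4:T, w5:F, w6:T. ✓
w1: successors {w5}; p there: w5:F. ✗
w2: successors {w0, w5, w7}; p there: w0:F, w5:F, w7:F. ✗
w3: successors {w5, w7}; p there: w5:F, w7:F. ✗
w4: successors {w1, w2, w6}; p there: w1:F, w2:F, w6:T. ✓
w5: successors {w0, w2, w5, w7}; p there: w0:F, w2:F, w5:F, w7:F. ✗
w6: successors {w1, w2}; p there: w1:F, w2:F. ✗
w7: successors {w5}; p there: w5:F. ✗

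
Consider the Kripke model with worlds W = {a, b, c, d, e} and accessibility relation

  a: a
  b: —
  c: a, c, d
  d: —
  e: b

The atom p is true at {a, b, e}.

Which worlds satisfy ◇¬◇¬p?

a: successors {a}; ¬◇¬p there: a:T. ✓
b: no successors, so ◇¬◇¬p fails. ✗
c: successors {a, c, d}; ¬◇¬p there: a:T, c:F, d:T. ✓
d: no successors, so ◇¬◇¬p fails. ✗
e: successors {b}; ¬◇¬p there: b:T. ✓

{a, c, e}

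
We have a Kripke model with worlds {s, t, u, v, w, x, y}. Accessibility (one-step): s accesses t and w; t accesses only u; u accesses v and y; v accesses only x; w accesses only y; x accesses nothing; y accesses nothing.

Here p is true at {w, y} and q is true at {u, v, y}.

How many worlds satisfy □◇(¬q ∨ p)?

s: successors {t, w}; ◇(¬q ∨ p) there: t:F, w:T. ✗
t: successors {u}; ◇(¬q ∨ p) there: u:T. ✓
u: successors {v, y}; ◇(¬q ∨ p) there: v:T, y:F. ✗
v: successors {x}; ◇(¬q ∨ p) there: x:F. ✗
w: successors {y}; ◇(¬q ∨ p) there: y:F. ✗
x: no successors, so □◇(¬q ∨ p) holds vacuously. ✓
y: no successors, so □◇(¬q ∨ p) holds vacuously. ✓
Satisfying worlds: {t, x, y}.

3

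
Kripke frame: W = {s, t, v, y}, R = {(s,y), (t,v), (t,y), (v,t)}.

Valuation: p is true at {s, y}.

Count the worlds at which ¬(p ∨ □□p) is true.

2

s: p ∨ □□p is T. ✗
t: p ∨ □□p is F. ✓
v: p ∨ □□p is F. ✓
y: p ∨ □□p is T. ✗
Satisfying worlds: {t, v}.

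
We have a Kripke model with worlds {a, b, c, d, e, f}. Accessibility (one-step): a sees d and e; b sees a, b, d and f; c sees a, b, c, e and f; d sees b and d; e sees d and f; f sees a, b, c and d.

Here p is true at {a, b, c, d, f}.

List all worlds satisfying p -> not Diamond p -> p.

{a, b, c, d, e, f}

a: p is T, not Diamond p -> p is T. ✓
b: p is T, not Diamond p -> p is T. ✓
c: p is T, not Diamond p -> p is T. ✓
d: p is T, not Diamond p -> p is T. ✓
e: p is F, not Diamond p -> p is T. ✓
f: p is T, not Diamond p -> p is T. ✓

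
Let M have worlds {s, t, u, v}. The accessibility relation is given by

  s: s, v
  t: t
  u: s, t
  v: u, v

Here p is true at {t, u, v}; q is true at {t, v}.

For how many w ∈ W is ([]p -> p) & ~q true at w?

s: []p -> p is T, ~q is T. ✓
t: []p -> p is T, ~q is F. ✗
u: []p -> p is T, ~q is T. ✓
v: []p -> p is T, ~q is F. ✗
Satisfying worlds: {s, u}.

2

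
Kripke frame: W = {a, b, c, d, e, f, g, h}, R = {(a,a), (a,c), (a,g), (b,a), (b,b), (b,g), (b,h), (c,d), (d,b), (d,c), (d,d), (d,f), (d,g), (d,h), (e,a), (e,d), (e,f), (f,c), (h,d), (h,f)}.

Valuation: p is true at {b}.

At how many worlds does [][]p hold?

1

a: successors {a, c, g}; []p there: a:F, c:F, g:T. ✗
b: successors {a, b, g, h}; []p there: a:F, b:F, g:T, h:F. ✗
c: successors {d}; []p there: d:F. ✗
d: successors {b, c, d, f, g, h}; []p there: b:F, c:F, d:F, f:F, g:T, h:F. ✗
e: successors {a, d, f}; []p there: a:F, d:F, f:F. ✗
f: successors {c}; []p there: c:F. ✗
g: no successors, so [][]p holds vacuously. ✓
h: successors {d, f}; []p there: d:F, f:F. ✗
Satisfying worlds: {g}.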